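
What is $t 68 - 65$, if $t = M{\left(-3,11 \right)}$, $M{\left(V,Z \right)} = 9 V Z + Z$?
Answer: $-19513$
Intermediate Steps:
$M{\left(V,Z \right)} = Z + 9 V Z$ ($M{\left(V,Z \right)} = 9 V Z + Z = Z + 9 V Z$)
$t = -286$ ($t = 11 \left(1 + 9 \left(-3\right)\right) = 11 \left(1 - 27\right) = 11 \left(-26\right) = -286$)
$t 68 - 65 = \left(-286\right) 68 - 65 = -19448 - 65 = -19513$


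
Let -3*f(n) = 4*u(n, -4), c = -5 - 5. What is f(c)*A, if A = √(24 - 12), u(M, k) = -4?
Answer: 32*√3/3 ≈ 18.475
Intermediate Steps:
c = -10
A = 2*√3 (A = √12 = 2*√3 ≈ 3.4641)
f(n) = 16/3 (f(n) = -4*(-4)/3 = -⅓*(-16) = 16/3)
f(c)*A = 16*(2*√3)/3 = 32*√3/3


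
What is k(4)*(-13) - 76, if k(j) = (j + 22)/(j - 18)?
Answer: -363/7 ≈ -51.857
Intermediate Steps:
k(j) = (22 + j)/(-18 + j)
k(4)*(-13) - 76 = ((22 + 4)/(-18 + 4))*(-13) - 76 = (26/(-14))*(-13) - 76 = -1/14*26*(-13) - 76 = -13/7*(-13) - 76 = 169/7 - 76 = -363/7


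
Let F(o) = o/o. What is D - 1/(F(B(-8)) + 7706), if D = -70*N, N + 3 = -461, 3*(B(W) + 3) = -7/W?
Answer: 250323359/7707 ≈ 32480.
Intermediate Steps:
B(W) = -3 - 7/(3*W) (B(W) = -3 + (-7/W)/3 = -3 - 7/(3*W))
F(o) = 1
N = -464 (N = -3 - 461 = -464)
D = 32480 (D = -70*(-464) = 32480)
D - 1/(F(B(-8)) + 7706) = 32480 - 1/(1 + 7706) = 32480 - 1/7707 = 250323359/7707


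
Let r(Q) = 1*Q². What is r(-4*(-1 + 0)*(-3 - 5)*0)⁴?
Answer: 0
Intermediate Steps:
r(Q) = Q²
r(-4*(-1 + 0)*(-3 - 5)*0)⁴ = ((-4*(-1 + 0)*(-3 - 5)*0)²)⁴ = ((-(-4)*(-8)*0)²)⁴ = ((-4*8*0)²)⁴ = ((-32*0)²)⁴ = (0²)⁴ = 0⁴ = 0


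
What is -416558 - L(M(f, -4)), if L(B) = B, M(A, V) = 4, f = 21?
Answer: -416562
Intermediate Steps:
-416558 - L(M(f, -4)) = -416558 - 1*4 = -416558 - 4 = -416562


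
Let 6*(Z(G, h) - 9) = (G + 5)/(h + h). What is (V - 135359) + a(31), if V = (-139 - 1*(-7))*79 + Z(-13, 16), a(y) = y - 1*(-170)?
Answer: -3493849/24 ≈ -1.4558e+5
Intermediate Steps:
Z(G, h) = 9 + (5 + G)/(12*h) (Z(G, h) = 9 + ((G + 5)/(h + h))/6 = 9 + ((5 + G)/((2*h)))/6 = 9 + ((5 + G)*(1/(2*h)))/6 = 9 + ((5 + G)/(2*h))/6 = 9 + (5 + G)/(12*h))
a(y) = 170 + y (a(y) = y + 170 = 170 + y)
V = -250057/24 (V = (-139 - 1*(-7))*79 + (1/12)*(5 - 13 + 108*16)/16 = (-139 + 7)*79 + (1/12)*(1/16)*(5 - 13 + 1728) = -132*79 + (1/12)*(1/16)*1720 = -10428 + 215/24 = -250057/24 ≈ -10419.)
(V - 135359) + a(31) = (-250057/24 - 135359) + (170 + 31) = -3498673/24 + 201 = -3493849/24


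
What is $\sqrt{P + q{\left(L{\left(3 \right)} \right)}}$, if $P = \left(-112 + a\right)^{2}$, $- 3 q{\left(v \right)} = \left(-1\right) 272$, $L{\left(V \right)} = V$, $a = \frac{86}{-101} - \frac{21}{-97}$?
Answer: $\frac{\sqrt{11037432973569}}{29391} \approx 113.04$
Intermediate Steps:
$a = - \frac{6221}{9797}$ ($a = 86 \left(- \frac{1}{101}\right) - - \frac{21}{97} = - \frac{86}{101} + \frac{21}{97} = - \frac{6221}{9797} \approx -0.63499$)
$q{\left(v \right)} = \frac{272}{3}$ ($q{\left(v \right)} = - \frac{\left(-1\right) 272}{3} = \left(- \frac{1}{3}\right) \left(-272\right) = \frac{272}{3}$)
$P = \frac{1217679145225}{95981209}$ ($P = \left(-112 - \frac{6221}{9797}\right)^{2} = \left(- \frac{1103485}{9797}\right)^{2} = \frac{1217679145225}{95981209} \approx 12687.0$)
$\sqrt{P + q{\left(L{\left(3 \right)} \right)}} = \sqrt{\frac{1217679145225}{95981209} + \frac{272}{3}} = \sqrt{\frac{3679144324523}{287943627}} = \frac{\sqrt{11037432973569}}{29391}$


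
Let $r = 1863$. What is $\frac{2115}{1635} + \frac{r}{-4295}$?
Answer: $\frac{402528}{468155} \approx 0.85982$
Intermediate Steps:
$\frac{2115}{1635} + \frac{r}{-4295} = \frac{2115}{1635} + \frac{1863}{-4295} = 2115 \cdot \frac{1}{1635} + 1863 \left(- \frac{1}{4295}\right) = \frac{141}{109} - \frac{1863}{4295} = \frac{402528}{468155}$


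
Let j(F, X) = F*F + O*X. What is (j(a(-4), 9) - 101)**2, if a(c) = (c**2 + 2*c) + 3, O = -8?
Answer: 2704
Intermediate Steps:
a(c) = 3 + c**2 + 2*c
j(F, X) = F**2 - 8*X (j(F, X) = F*F - 8*X = F**2 - 8*X)
(j(a(-4), 9) - 101)**2 = (((3 + (-4)**2 + 2*(-4))**2 - 8*9) - 101)**2 = (((3 + 16 - 8)**2 - 72) - 101)**2 = ((11**2 - 72) - 101)**2 = ((121 - 72) - 101)**2 = (49 - 101)**2 = (-52)**2 = 2704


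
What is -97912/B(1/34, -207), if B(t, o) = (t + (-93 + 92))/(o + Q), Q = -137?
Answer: -1145178752/33 ≈ -3.4702e+7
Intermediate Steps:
B(t, o) = (-1 + t)/(-137 + o) (B(t, o) = (t + (-93 + 92))/(o - 137) = (t - 1)/(-137 + o) = (-1 + t)/(-137 + o))
-97912/B(1/34, -207) = -97912*(-137 - 207)/(-1 + 1/34) = -97912*(-344/(-1 + 1/34)) = -97912/((-1/344*(-33/34))) = -97912/33/11696 = -97912*11696/33 = -1145178752/33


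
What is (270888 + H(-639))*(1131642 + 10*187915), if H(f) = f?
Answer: 813663527208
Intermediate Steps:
(270888 + H(-639))*(1131642 + 10*187915) = (270888 - 639)*(1131642 + 10*187915) = 270249*(1131642 + 1879150) = 270249*3010792 = 813663527208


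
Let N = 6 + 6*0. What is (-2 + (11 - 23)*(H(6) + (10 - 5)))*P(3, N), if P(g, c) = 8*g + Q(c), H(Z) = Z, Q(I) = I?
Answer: -4020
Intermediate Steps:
N = 6 (N = 6 + 0 = 6)
P(g, c) = c + 8*g (P(g, c) = 8*g + c = c + 8*g)
(-2 + (11 - 23)*(H(6) + (10 - 5)))*P(3, N) = (-2 + (11 - 23)*(6 + (10 - 5)))*(6 + 8*3) = (-2 - 12*(6 + 5))*(6 + 24) = (-2 - 12*11)*30 = (-2 - 132)*30 = -134*30 = -4020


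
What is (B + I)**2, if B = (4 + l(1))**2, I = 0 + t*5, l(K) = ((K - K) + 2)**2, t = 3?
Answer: 6241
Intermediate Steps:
l(K) = 4 (l(K) = (0 + 2)**2 = 2**2 = 4)
I = 15 (I = 0 + 3*5 = 0 + 15 = 15)
B = 64 (B = (4 + 4)**2 = 8**2 = 64)
(B + I)**2 = (64 + 15)**2 = 79**2 = 6241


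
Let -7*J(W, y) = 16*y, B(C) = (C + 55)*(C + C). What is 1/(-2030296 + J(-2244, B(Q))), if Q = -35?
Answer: -1/2027096 ≈ -4.9332e-7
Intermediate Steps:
B(C) = 2*C*(55 + C) (B(C) = (55 + C)*(2*C) = 2*C*(55 + C))
J(W, y) = -16*y/7
1/(-2030296 + J(-2244, B(Q))) = 1/(-2030296 - 32*(-35)*(55 - 35)/7) = 1/(-2030296 - 32*(-35)*20/7) = 1/(-2030296 - 16/7*(-1400)) = 1/(-2030296 + 3200) = 1/(-2027096) = -1/2027096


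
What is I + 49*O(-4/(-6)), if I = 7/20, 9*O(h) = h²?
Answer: 4487/1620 ≈ 2.7698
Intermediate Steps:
O(h) = h²/9
I = 7/20 (I = 7*(1/20) = 7/20 ≈ 0.35000)
I + 49*O(-4/(-6)) = 7/20 + 49*((-4/(-6))²/9) = 7/20 + 49*((-4*(-⅙))²/9) = 7/20 + 49*((⅔)²/9) = 7/20 + 49*((⅑)*(4/9)) = 7/20 + 49*(4/81) = 7/20 + 196/81 = 4487/1620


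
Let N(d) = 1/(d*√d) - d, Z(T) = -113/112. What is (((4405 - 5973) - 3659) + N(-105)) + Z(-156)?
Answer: -573777/112 + I*√105/11025 ≈ -5123.0 + 0.00092943*I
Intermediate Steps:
Z(T) = -113/112 (Z(T) = -113*1/112 = -113/112)
N(d) = d^(-3/2) - d (N(d) = 1/(d^(3/2)) - d = d^(-3/2) - d)
(((4405 - 5973) - 3659) + N(-105)) + Z(-156) = (((4405 - 5973) - 3659) + ((-105)^(-3/2) - 1*(-105))) - 113/112 = ((-1568 - 3659) + (I*√105/11025 + 105)) - 113/112 = (-5227 + (105 + I*√105/11025)) - 113/112 = (-5122 + I*√105/11025) - 113/112 = -573777/112 + I*√105/11025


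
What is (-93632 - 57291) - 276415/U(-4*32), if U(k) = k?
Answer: -19041729/128 ≈ -1.4876e+5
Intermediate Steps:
(-93632 - 57291) - 276415/U(-4*32) = (-93632 - 57291) - 276415/((-4*32)) = -150923 - 276415/(-128) = -150923 - 276415*(-1/128) = -150923 + 276415/128 = -19041729/128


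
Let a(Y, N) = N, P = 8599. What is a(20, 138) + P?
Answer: 8737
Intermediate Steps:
a(20, 138) + P = 138 + 8599 = 8737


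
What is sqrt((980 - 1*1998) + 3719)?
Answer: sqrt(2701) ≈ 51.971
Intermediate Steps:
sqrt((980 - 1*1998) + 3719) = sqrt((980 - 1998) + 3719) = sqrt(-1018 + 3719) = sqrt(2701)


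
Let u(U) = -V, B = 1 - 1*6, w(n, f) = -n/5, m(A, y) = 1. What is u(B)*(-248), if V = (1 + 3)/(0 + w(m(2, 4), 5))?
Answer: -4960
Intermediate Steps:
w(n, f) = -n/5
V = -20 (V = (1 + 3)/(0 - ⅕*1) = 4/(0 - ⅕) = 4/(-⅕) = 4*(-5) = -20)
B = -5 (B = 1 - 6 = -5)
u(U) = 20 (u(U) = -1*(-20) = 20)
u(B)*(-248) = 20*(-248) = -4960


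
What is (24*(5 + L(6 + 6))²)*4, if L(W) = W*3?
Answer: 161376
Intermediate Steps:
L(W) = 3*W
(24*(5 + L(6 + 6))²)*4 = (24*(5 + 3*(6 + 6))²)*4 = (24*(5 + 3*12)²)*4 = (24*(5 + 36)²)*4 = (24*41²)*4 = (24*1681)*4 = 40344*4 = 161376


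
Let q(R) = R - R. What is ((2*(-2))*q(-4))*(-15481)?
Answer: 0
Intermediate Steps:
q(R) = 0
((2*(-2))*q(-4))*(-15481) = ((2*(-2))*0)*(-15481) = -4*0*(-15481) = 0*(-15481) = 0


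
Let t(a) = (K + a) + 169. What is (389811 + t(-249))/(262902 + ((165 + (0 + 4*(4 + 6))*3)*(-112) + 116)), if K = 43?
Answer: 27841/16507 ≈ 1.6866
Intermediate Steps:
t(a) = 212 + a (t(a) = (43 + a) + 169 = 212 + a)
(389811 + t(-249))/(262902 + ((165 + (0 + 4*(4 + 6))*3)*(-112) + 116)) = (389811 + (212 - 249))/(262902 + ((165 + (0 + 4*(4 + 6))*3)*(-112) + 116)) = (389811 - 37)/(262902 + ((165 + (0 + 4*10)*3)*(-112) + 116)) = 389774/(262902 + ((165 + (0 + 40)*3)*(-112) + 116)) = 389774/(262902 + ((165 + 40*3)*(-112) + 116)) = 389774/(262902 + ((165 + 120)*(-112) + 116)) = 389774/(262902 + (285*(-112) + 116)) = 389774/(262902 + (-31920 + 116)) = 389774/(262902 - 31804) = 389774/231098 = 389774*(1/231098) = 27841/16507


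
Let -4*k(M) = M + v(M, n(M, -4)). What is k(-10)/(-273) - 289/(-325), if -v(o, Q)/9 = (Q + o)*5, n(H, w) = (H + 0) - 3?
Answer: 49901/27300 ≈ 1.8279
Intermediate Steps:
n(H, w) = -3 + H (n(H, w) = H - 3 = -3 + H)
v(o, Q) = -45*Q - 45*o (v(o, Q) = -9*(Q + o)*5 = -9*(5*Q + 5*o) = -45*Q - 45*o)
k(M) = -135/4 + 89*M/4 (k(M) = -(M + (-45*(-3 + M) - 45*M))/4 = -(M + ((135 - 45*M) - 45*M))/4 = -(M + (135 - 90*M))/4 = -(135 - 89*M)/4 = -135/4 + 89*M/4)
k(-10)/(-273) - 289/(-325) = (-135/4 + (89/4)*(-10))/(-273) - 289/(-325) = (-135/4 - 445/2)*(-1/273) - 289*(-1/325) = -1025/4*(-1/273) + 289/325 = 1025/1092 + 289/325 = 49901/27300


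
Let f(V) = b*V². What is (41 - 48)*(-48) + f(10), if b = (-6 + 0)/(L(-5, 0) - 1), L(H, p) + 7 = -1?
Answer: 1208/3 ≈ 402.67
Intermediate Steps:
L(H, p) = -8 (L(H, p) = -7 - 1 = -8)
b = ⅔ (b = (-6 + 0)/(-8 - 1) = -6/(-9) = -6*(-⅑) = ⅔ ≈ 0.66667)
f(V) = 2*V²/3
(41 - 48)*(-48) + f(10) = (41 - 48)*(-48) + (⅔)*10² = -7*(-48) + (⅔)*100 = 336 + 200/3 = 1208/3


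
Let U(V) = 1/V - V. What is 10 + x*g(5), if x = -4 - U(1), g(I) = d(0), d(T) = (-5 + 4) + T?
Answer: 14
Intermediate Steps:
d(T) = -1 + T
g(I) = -1 (g(I) = -1 + 0 = -1)
x = -4 (x = -4 - (1/1 - 1*1) = -4 - (1 - 1) = -4 - 1*0 = -4 + 0 = -4)
10 + x*g(5) = 10 - 4*(-1) = 10 + 4 = 14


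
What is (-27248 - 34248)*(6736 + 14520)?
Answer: -1307158976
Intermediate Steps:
(-27248 - 34248)*(6736 + 14520) = -61496*21256 = -1307158976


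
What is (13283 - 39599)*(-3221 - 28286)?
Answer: 829138212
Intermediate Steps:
(13283 - 39599)*(-3221 - 28286) = -26316*(-31507) = 829138212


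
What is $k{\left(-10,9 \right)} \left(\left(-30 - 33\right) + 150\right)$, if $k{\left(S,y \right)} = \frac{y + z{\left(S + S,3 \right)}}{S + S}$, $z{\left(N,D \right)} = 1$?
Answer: $- \frac{87}{2} \approx -43.5$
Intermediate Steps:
$k{\left(S,y \right)} = \frac{1 + y}{2 S}$ ($k{\left(S,y \right)} = \frac{y + 1}{S + S} = \frac{1 + y}{2 S}$)
$k{\left(-10,9 \right)} \left(\left(-30 - 33\right) + 150\right) = \frac{1 + 9}{2 \left(-10\right)} \left(\left(-30 - 33\right) + 150\right) = \frac{1}{2} \left(- \frac{1}{10}\right) 10 \left(\left(-30 - 33\right) + 150\right) = - \frac{-63 + 150}{2} = \left(- \frac{1}{2}\right) 87 = - \frac{87}{2}$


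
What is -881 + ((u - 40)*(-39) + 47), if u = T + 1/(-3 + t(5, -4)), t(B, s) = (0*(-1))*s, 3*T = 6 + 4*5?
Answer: 401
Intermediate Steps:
T = 26/3 (T = (6 + 4*5)/3 = (6 + 20)/3 = (⅓)*26 = 26/3 ≈ 8.6667)
t(B, s) = 0 (t(B, s) = 0*s = 0)
u = 25/3 (u = 26/3 + 1/(-3 + 0) = 26/3 + 1/(-3) = 26/3 - ⅓ = 25/3 ≈ 8.3333)
-881 + ((u - 40)*(-39) + 47) = -881 + ((25/3 - 40)*(-39) + 47) = -881 + (-95/3*(-39) + 47) = -881 + (1235 + 47) = -881 + 1282 = 401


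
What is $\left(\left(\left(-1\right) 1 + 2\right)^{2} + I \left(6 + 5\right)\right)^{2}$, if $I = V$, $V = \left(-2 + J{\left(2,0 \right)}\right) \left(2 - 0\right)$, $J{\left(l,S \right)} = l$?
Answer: $1$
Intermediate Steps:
$V = 0$ ($V = \left(-2 + 2\right) \left(2 - 0\right) = 0 \left(2 + 0\right) = 0 \cdot 2 = 0$)
$I = 0$
$\left(\left(\left(-1\right) 1 + 2\right)^{2} + I \left(6 + 5\right)\right)^{2} = \left(\left(\left(-1\right) 1 + 2\right)^{2} + 0 \left(6 + 5\right)\right)^{2} = \left(\left(-1 + 2\right)^{2} + 0 \cdot 11\right)^{2} = \left(1^{2} + 0\right)^{2} = \left(1 + 0\right)^{2} = 1^{2} = 1$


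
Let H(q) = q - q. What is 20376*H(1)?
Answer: 0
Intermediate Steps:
H(q) = 0
20376*H(1) = 20376*0 = 0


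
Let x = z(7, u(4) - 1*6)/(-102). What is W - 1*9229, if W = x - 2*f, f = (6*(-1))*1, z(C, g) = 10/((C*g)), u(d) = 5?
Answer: -3290464/357 ≈ -9217.0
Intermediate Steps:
z(C, g) = 10/(C*g) (z(C, g) = 10*(1/(C*g)) = 10/(C*g))
f = -6 (f = -6*1 = -6)
x = 5/357 (x = (10/(7*(5 - 1*6)))/(-102) = (10*(1/7)/(5 - 6))*(-1/102) = (10*(1/7)/(-1))*(-1/102) = (10*(1/7)*(-1))*(-1/102) = -10/7*(-1/102) = 5/357 ≈ 0.014006)
W = 4289/357 (W = 5/357 - 2*(-6) = 5/357 + 12 = 4289/357 ≈ 12.014)
W - 1*9229 = 4289/357 - 1*9229 = 4289/357 - 9229 = -3290464/357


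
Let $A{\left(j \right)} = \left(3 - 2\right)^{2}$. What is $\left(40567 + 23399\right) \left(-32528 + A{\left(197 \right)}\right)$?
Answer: $-2080622082$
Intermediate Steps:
$A{\left(j \right)} = 1$ ($A{\left(j \right)} = 1^{2} = 1$)
$\left(40567 + 23399\right) \left(-32528 + A{\left(197 \right)}\right) = \left(40567 + 23399\right) \left(-32528 + 1\right) = 63966 \left(-32527\right) = -2080622082$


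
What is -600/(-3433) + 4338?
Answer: 14892954/3433 ≈ 4338.2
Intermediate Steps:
-600/(-3433) + 4338 = -600*(-1/3433) + 4338 = 600/3433 + 4338 = 14892954/3433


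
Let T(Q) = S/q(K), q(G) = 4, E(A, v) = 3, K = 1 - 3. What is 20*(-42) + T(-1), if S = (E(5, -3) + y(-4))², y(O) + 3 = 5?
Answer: -3335/4 ≈ -833.75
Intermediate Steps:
K = -2
y(O) = 2 (y(O) = -3 + 5 = 2)
S = 25 (S = (3 + 2)² = 5² = 25)
T(Q) = 25/4
20*(-42) + T(-1) = 20*(-42) + 25/4 = -840 + 25/4 = -3335/4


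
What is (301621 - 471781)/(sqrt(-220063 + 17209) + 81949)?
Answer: -2788888368/1343168291 + 34032*I*sqrt(202854)/1343168291 ≈ -2.0764 + 0.011412*I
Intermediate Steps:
(301621 - 471781)/(sqrt(-220063 + 17209) + 81949) = -170160/(sqrt(-202854) + 81949) = -170160/(I*sqrt(202854) + 81949) = -170160/(81949 + I*sqrt(202854))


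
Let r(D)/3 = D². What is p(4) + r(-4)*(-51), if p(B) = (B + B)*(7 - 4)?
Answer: -2424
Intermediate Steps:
p(B) = 6*B (p(B) = (2*B)*3 = 6*B)
r(D) = 3*D²
p(4) + r(-4)*(-51) = 6*4 + (3*(-4)²)*(-51) = 24 + (3*16)*(-51) = 24 + 48*(-51) = 24 - 2448 = -2424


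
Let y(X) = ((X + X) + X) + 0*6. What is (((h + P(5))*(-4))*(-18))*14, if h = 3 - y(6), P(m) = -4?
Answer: -19152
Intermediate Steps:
y(X) = 3*X (y(X) = (2*X + X) + 0 = 3*X + 0 = 3*X)
h = -15 (h = 3 - 3*6 = 3 - 1*18 = 3 - 18 = -15)
(((h + P(5))*(-4))*(-18))*14 = (((-15 - 4)*(-4))*(-18))*14 = (-19*(-4)*(-18))*14 = (76*(-18))*14 = -1368*14 = -19152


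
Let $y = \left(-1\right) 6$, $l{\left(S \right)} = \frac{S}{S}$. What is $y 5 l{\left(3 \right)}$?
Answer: $-30$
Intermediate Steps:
$l{\left(S \right)} = 1$
$y = -6$
$y 5 l{\left(3 \right)} = \left(-6\right) 5 \cdot 1 = \left(-30\right) 1 = -30$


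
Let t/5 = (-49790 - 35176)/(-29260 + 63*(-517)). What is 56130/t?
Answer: 16526543/2023 ≈ 8169.3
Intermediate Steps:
t = 60690/8833 (t = 5*((-49790 - 35176)/(-29260 + 63*(-517))) = 5*(-84966/(-29260 - 32571)) = 5*(-84966/(-61831)) = 5*(-84966*(-1/61831)) = 5*(12138/8833) = 60690/8833 ≈ 6.8708)
56130/t = 56130/(60690/8833) = 56130*(8833/60690) = 16526543/2023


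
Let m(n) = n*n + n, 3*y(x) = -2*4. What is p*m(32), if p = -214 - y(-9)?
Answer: -223168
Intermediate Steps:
y(x) = -8/3 (y(x) = (-2*4)/3 = (1/3)*(-8) = -8/3)
p = -634/3 (p = -214 - 1*(-8/3) = -214 + 8/3 = -634/3 ≈ -211.33)
m(n) = n + n**2 (m(n) = n**2 + n = n + n**2)
p*m(32) = -20288*(1 + 32)/3 = -20288*33/3 = -634/3*1056 = -223168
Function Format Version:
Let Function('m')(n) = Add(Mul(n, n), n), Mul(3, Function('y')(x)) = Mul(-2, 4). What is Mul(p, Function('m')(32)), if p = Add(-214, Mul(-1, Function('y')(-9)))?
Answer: -223168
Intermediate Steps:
Function('y')(x) = Rational(-8, 3) (Function('y')(x) = Mul(Rational(1, 3), Mul(-2, 4)) = Mul(Rational(1, 3), -8) = Rational(-8, 3))
p = Rational(-634, 3) (p = Add(-214, Mul(-1, Rational(-8, 3))) = Add(-214, Rational(8, 3)) = Rational(-634, 3) ≈ -211.33)
Function('m')(n) = Add(n, Pow(n, 2)) (Function('m')(n) = Add(Pow(n, 2), n) = Add(n, Pow(n, 2)))
Mul(p, Function('m')(32)) = Mul(Rational(-634, 3), Mul(32, Add(1, 32))) = Mul(Rational(-634, 3), Mul(32, 33)) = Mul(Rational(-634, 3), 1056) = -223168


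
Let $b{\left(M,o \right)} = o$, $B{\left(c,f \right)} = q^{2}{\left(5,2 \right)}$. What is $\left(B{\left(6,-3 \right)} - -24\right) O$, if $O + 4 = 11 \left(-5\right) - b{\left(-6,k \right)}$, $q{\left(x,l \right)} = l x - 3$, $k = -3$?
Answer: $-4088$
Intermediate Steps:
$q{\left(x,l \right)} = -3 + l x$
$B{\left(c,f \right)} = 49$ ($B{\left(c,f \right)} = \left(-3 + 2 \cdot 5\right)^{2} = \left(-3 + 10\right)^{2} = 7^{2} = 49$)
$O = -56$ ($O = -4 + \left(11 \left(-5\right) - -3\right) = -4 + \left(-55 + 3\right) = -4 - 52 = -56$)
$\left(B{\left(6,-3 \right)} - -24\right) O = \left(49 - -24\right) \left(-56\right) = \left(49 + 24\right) \left(-56\right) = 73 \left(-56\right) = -4088$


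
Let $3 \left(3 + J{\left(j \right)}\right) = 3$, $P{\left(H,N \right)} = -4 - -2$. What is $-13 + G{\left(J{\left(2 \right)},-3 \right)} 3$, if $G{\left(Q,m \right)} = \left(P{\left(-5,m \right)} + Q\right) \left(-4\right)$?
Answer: $35$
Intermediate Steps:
$P{\left(H,N \right)} = -2$ ($P{\left(H,N \right)} = -4 + 2 = -2$)
$J{\left(j \right)} = -2$ ($J{\left(j \right)} = -3 + \frac{1}{3} \cdot 3 = -3 + 1 = -2$)
$G{\left(Q,m \right)} = 8 - 4 Q$ ($G{\left(Q,m \right)} = \left(-2 + Q\right) \left(-4\right) = 8 - 4 Q$)
$-13 + G{\left(J{\left(2 \right)},-3 \right)} 3 = -13 + \left(8 - -8\right) 3 = -13 + \left(8 + 8\right) 3 = -13 + 16 \cdot 3 = -13 + 48 = 35$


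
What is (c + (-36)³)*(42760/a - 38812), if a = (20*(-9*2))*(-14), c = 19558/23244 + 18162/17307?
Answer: 188811270748242907/104295828 ≈ 1.8103e+9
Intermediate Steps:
c = 4695357/2483234 (c = 19558*(1/23244) + 18162*(1/17307) = 9779/11622 + 2018/1923 = 4695357/2483234 ≈ 1.8908)
a = 5040 (a = (20*(-18))*(-14) = -360*(-14) = 5040)
(c + (-36)³)*(42760/a - 38812) = (4695357/2483234 + (-36)³)*(42760/5040 - 38812) = (4695357/2483234 - 46656)*(42760*(1/5040) - 38812) = -115853070147*(1069/126 - 38812)/2483234 = -115853070147/2483234*(-4889243/126) = 188811270748242907/104295828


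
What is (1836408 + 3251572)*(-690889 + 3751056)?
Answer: 15570068492660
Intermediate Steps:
(1836408 + 3251572)*(-690889 + 3751056) = 5087980*3060167 = 15570068492660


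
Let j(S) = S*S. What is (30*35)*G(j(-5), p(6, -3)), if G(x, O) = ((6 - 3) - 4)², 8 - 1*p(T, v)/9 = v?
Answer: 1050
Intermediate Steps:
p(T, v) = 72 - 9*v
j(S) = S²
G(x, O) = 1 (G(x, O) = (3 - 4)² = (-1)² = 1)
(30*35)*G(j(-5), p(6, -3)) = (30*35)*1 = 1050*1 = 1050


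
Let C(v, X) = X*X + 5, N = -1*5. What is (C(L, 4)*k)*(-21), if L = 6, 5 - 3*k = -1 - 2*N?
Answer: 588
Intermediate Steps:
N = -5
k = -4/3 (k = 5/3 - (-1 - 2*(-5))/3 = 5/3 - (-1 + 10)/3 = 5/3 - ⅓*9 = 5/3 - 3 = -4/3 ≈ -1.3333)
C(v, X) = 5 + X² (C(v, X) = X² + 5 = 5 + X²)
(C(L, 4)*k)*(-21) = ((5 + 4²)*(-4/3))*(-21) = ((5 + 16)*(-4/3))*(-21) = (21*(-4/3))*(-21) = -28*(-21) = 588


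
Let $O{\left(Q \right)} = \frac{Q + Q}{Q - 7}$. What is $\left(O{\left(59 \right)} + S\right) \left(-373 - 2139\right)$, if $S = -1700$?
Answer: $\frac{55441096}{13} \approx 4.2647 \cdot 10^{6}$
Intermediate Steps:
$O{\left(Q \right)} = \frac{2 Q}{-7 + Q}$
$\left(O{\left(59 \right)} + S\right) \left(-373 - 2139\right) = \left(2 \cdot 59 \frac{1}{-7 + 59} - 1700\right) \left(-373 - 2139\right) = \left(2 \cdot 59 \cdot \frac{1}{52} - 1700\right) \left(-2512\right) = \left(\frac{59}{26} - 1700\right) \left(-2512\right) = \left(- \frac{44141}{26}\right) \left(-2512\right) = \frac{55441096}{13}$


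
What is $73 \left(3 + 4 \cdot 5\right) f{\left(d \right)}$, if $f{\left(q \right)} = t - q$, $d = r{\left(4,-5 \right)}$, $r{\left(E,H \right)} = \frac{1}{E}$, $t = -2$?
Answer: $- \frac{15111}{4} \approx -3777.8$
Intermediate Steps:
$d = \frac{1}{4} \approx 0.25$
$f{\left(q \right)} = -2 - q$
$73 \left(3 + 4 \cdot 5\right) f{\left(d \right)} = 73 \left(3 + 4 \cdot 5\right) \left(-2 - \frac{1}{4}\right) = 73 \left(3 + 20\right) \left(-2 - \frac{1}{4}\right) = 73 \cdot 23 \left(- \frac{9}{4}\right) = 1679 \left(- \frac{9}{4}\right) = - \frac{15111}{4}$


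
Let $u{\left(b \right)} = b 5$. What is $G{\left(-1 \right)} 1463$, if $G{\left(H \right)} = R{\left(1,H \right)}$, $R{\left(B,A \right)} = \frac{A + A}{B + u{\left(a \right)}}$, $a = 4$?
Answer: $- \frac{418}{3} \approx -139.33$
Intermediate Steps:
$u{\left(b \right)} = 5 b$
$R{\left(B,A \right)} = \frac{2 A}{20 + B}$ ($R{\left(B,A \right)} = \frac{A + A}{B + 5 \cdot 4} = \frac{2 A}{B + 20} = \frac{2 A}{20 + B}$)
$G{\left(H \right)} = \frac{2 H}{21}$ ($G{\left(H \right)} = \frac{2 H}{20 + 1} = \frac{2 H}{21}$)
$G{\left(-1 \right)} 1463 = \frac{2}{21} \left(-1\right) 1463 = \left(- \frac{2}{21}\right) 1463 = - \frac{418}{3}$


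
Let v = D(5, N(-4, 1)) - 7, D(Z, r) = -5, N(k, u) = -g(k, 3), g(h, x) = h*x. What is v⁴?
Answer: 20736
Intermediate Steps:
N(k, u) = -3*k (N(k, u) = -k*3 = -3*k)
v = -12 (v = -5 - 7 = -12)
v⁴ = (-12)⁴ = 20736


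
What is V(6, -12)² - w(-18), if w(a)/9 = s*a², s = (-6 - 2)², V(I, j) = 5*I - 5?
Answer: -185999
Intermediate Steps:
V(I, j) = -5 + 5*I
s = 64 (s = (-8)² = 64)
w(a) = 576*a² (w(a) = 9*(64*a²) = 576*a²)
V(6, -12)² - w(-18) = (-5 + 5*6)² - 576*(-18)² = (-5 + 30)² - 576*324 = 25² - 1*186624 = 625 - 186624 = -185999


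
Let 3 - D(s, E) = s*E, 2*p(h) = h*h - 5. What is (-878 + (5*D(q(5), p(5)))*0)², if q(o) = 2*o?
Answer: 770884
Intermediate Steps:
p(h) = -5/2 + h²/2 (p(h) = (h*h - 5)/2 = (h² - 5)/2 = (-5 + h²)/2 = -5/2 + h²/2)
D(s, E) = 3 - E*s (D(s, E) = 3 - s*E = 3 - E*s)
(-878 + (5*D(q(5), p(5)))*0)² = (-878 + (5*(3 - (-5/2 + (½)*5²)*2*5))*0)² = (-878 + (5*(3 - 1*(-5/2 + (½)*25)*10))*0)² = (-878 + (5*(3 - 1*(-5/2 + 25/2)*10))*0)² = (-878 + (5*(3 - 1*10*10))*0)² = (-878 + (5*(3 - 100))*0)² = (-878 + (5*(-97))*0)² = (-878 - 485*0)² = (-878 + 0)² = (-878)² = 770884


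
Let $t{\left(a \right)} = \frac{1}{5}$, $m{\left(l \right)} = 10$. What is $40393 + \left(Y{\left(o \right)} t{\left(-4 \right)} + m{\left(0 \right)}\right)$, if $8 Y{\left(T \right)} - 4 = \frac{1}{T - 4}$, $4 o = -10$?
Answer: $\frac{2100961}{52} \approx 40403.0$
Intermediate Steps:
$o = - \frac{5}{2}$ ($o = \frac{1}{4} \left(-10\right) = - \frac{5}{2} \approx -2.5$)
$Y{\left(T \right)} = \frac{1}{2} + \frac{1}{8 \left(-4 + T\right)}$ ($Y{\left(T \right)} = \frac{1}{2} + \frac{1}{8 \left(T - 4\right)} = \frac{1}{2} + \frac{1}{8 \left(-4 + T\right)}$)
$t{\left(a \right)} = \frac{1}{5}$
$40393 + \left(Y{\left(o \right)} t{\left(-4 \right)} + m{\left(0 \right)}\right) = 40393 + \left(\frac{-15 + 4 \left(- \frac{5}{2}\right)}{8 \left(-4 - \frac{5}{2}\right)} \frac{1}{5} + 10\right) = 40393 + \left(\frac{-15 - 10}{8 \left(- \frac{13}{2}\right)} \frac{1}{5} + 10\right) = 40393 + \left(\frac{1}{8} \left(- \frac{2}{13}\right) \left(-25\right) \frac{1}{5} + 10\right) = 40393 + \left(\frac{25}{52} \cdot \frac{1}{5} + 10\right) = 40393 + \left(\frac{5}{52} + 10\right) = 40393 + \frac{525}{52} = \frac{2100961}{52}$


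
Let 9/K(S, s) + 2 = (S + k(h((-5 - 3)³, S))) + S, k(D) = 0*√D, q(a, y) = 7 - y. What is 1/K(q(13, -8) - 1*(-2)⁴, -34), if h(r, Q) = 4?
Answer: -4/9 ≈ -0.44444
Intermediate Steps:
k(D) = 0
K(S, s) = 9/(-2 + 2*S) (K(S, s) = 9/(-2 + ((S + 0) + S)) = 9/(-2 + (S + S)) = 9/(-2 + 2*S))
1/K(q(13, -8) - 1*(-2)⁴, -34) = 1/(9/(2*(-1 + ((7 - 1*(-8)) - 1*(-2)⁴)))) = 1/(9/(2*(-1 + ((7 + 8) - 1*16)))) = 1/(9/(2*(-1 + (15 - 16)))) = 1/(9/(2*(-1 - 1))) = 1/((9/2)/(-2)) = 1/((9/2)*(-½)) = 1/(-9/4) = -4/9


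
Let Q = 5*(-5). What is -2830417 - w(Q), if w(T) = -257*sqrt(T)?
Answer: -2830417 + 1285*I ≈ -2.8304e+6 + 1285.0*I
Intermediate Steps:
Q = -25
-2830417 - w(Q) = -2830417 - (-257)*sqrt(-25) = -2830417 - (-257)*5*I = -2830417 - (-1285)*I = -2830417 + 1285*I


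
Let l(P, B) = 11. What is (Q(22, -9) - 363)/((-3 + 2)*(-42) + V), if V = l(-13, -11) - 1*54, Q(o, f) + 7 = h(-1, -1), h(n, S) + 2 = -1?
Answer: 373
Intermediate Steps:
h(n, S) = -3 (h(n, S) = -2 - 1 = -3)
Q(o, f) = -10 (Q(o, f) = -7 - 3 = -10)
V = -43 (V = 11 - 1*54 = 11 - 54 = -43)
(Q(22, -9) - 363)/((-3 + 2)*(-42) + V) = (-10 - 363)/((-3 + 2)*(-42) - 43) = -373/(-1*(-42) - 43) = -373/(42 - 43) = -373/(-1) = -373*(-1) = 373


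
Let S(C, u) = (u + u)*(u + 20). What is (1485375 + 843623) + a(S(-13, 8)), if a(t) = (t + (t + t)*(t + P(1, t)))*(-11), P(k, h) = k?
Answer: -2101274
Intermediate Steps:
S(C, u) = 2*u*(20 + u) (S(C, u) = (2*u)*(20 + u) = 2*u*(20 + u))
a(t) = -11*t - 22*t*(1 + t) (a(t) = (t + (t + t)*(t + 1))*(-11) = (t + (2*t)*(1 + t))*(-11) = (t + 2*t*(1 + t))*(-11) = -11*t - 22*t*(1 + t))
(1485375 + 843623) + a(S(-13, 8)) = (1485375 + 843623) - 11*2*8*(20 + 8)*(3 + 2*(2*8*(20 + 8))) = 2328998 - 11*2*8*28*(3 + 2*(2*8*28)) = 2328998 - 11*448*(3 + 2*448) = 2328998 - 11*448*(3 + 896) = 2328998 - 11*448*899 = 2328998 - 4430272 = -2101274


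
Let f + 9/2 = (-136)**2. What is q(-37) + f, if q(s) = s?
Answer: 36909/2 ≈ 18455.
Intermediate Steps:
f = 36983/2 (f = -9/2 + (-136)**2 = -9/2 + 18496 = 36983/2 ≈ 18492.)
q(-37) + f = -37 + 36983/2 = 36909/2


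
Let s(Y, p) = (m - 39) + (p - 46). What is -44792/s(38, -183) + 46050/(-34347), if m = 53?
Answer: 509523358/2461535 ≈ 206.99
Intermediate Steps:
s(Y, p) = -32 + p (s(Y, p) = (53 - 39) + (p - 46) = 14 + (-46 + p) = -32 + p)
-44792/s(38, -183) + 46050/(-34347) = -44792/(-32 - 183) + 46050/(-34347) = -44792/(-215) + 46050*(-1/34347) = -44792*(-1/215) - 15350/11449 = 44792/215 - 15350/11449 = 509523358/2461535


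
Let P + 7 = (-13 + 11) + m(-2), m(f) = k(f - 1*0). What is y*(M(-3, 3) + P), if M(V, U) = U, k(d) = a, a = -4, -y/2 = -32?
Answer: -640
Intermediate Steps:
y = 64 (y = -2*(-32) = 64)
k(d) = -4
m(f) = -4
P = -13 (P = -7 + ((-13 + 11) - 4) = -7 + (-2 - 4) = -7 - 6 = -13)
y*(M(-3, 3) + P) = 64*(3 - 13) = 64*(-10) = -640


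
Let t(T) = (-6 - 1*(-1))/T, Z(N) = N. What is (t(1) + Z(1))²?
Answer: 16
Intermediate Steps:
t(T) = -5/T (t(T) = (-6 + 1)/T = -5/T)
(t(1) + Z(1))² = (-5/1 + 1)² = (-5*1 + 1)² = (-5 + 1)² = (-4)² = 16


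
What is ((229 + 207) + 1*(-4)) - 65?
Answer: 367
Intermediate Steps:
((229 + 207) + 1*(-4)) - 65 = (436 - 4) - 65 = 432 - 65 = 367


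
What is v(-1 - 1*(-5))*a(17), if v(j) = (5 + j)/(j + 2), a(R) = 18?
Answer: 27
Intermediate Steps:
v(j) = (5 + j)/(2 + j)
v(-1 - 1*(-5))*a(17) = ((5 + (-1 - 1*(-5)))/(2 + (-1 - 1*(-5))))*18 = ((5 + (-1 + 5))/(2 + (-1 + 5)))*18 = ((5 + 4)/(2 + 4))*18 = (9/6)*18 = ((1/6)*9)*18 = (3/2)*18 = 27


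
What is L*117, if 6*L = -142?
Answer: -2769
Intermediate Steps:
L = -71/3 (L = (⅙)*(-142) = -71/3 ≈ -23.667)
L*117 = -71/3*117 = -2769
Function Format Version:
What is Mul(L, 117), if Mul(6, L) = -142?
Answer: -2769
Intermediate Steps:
L = Rational(-71, 3) (L = Mul(Rational(1, 6), -142) = Rational(-71, 3) ≈ -23.667)
Mul(L, 117) = Mul(Rational(-71, 3), 117) = -2769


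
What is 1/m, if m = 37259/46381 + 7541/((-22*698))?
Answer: 712226636/222390083 ≈ 3.2026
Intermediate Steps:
m = 222390083/712226636 (m = 37259*(1/46381) + 7541/(-15356) = 37259/46381 + 7541*(-1/15356) = 37259/46381 - 7541/15356 = 222390083/712226636 ≈ 0.31225)
1/m = 1/(222390083/712226636) = 712226636/222390083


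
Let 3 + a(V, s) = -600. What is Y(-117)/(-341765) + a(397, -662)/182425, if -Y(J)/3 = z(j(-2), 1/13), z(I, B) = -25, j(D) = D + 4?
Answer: -43953234/12469296025 ≈ -0.0035249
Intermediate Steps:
a(V, s) = -603 (a(V, s) = -3 - 600 = -603)
j(D) = 4 + D
Y(J) = 75 (Y(J) = -3*(-25) = 75)
Y(-117)/(-341765) + a(397, -662)/182425 = 75/(-341765) - 603/182425 = 75*(-1/341765) - 603*1/182425 = -15/68353 - 603/182425 = -43953234/12469296025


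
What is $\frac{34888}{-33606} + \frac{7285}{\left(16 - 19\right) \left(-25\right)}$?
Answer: $\frac{8073437}{84015} \approx 96.095$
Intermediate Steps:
$\frac{34888}{-33606} + \frac{7285}{\left(16 - 19\right) \left(-25\right)} = 34888 \left(- \frac{1}{33606}\right) + \frac{7285}{\left(-3\right) \left(-25\right)} = - \frac{17444}{16803} + \frac{7285}{75} = - \frac{17444}{16803} + 7285 \cdot \frac{1}{75} = - \frac{17444}{16803} + \frac{1457}{15} = \frac{8073437}{84015}$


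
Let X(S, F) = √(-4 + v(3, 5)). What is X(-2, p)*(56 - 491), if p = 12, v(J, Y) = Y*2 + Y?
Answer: -435*√11 ≈ -1442.7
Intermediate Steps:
v(J, Y) = 3*Y (v(J, Y) = 2*Y + Y = 3*Y)
X(S, F) = √11 (X(S, F) = √(-4 + 3*5) = √(-4 + 15) = √11)
X(-2, p)*(56 - 491) = √11*(56 - 491) = √11*(-435) = -435*√11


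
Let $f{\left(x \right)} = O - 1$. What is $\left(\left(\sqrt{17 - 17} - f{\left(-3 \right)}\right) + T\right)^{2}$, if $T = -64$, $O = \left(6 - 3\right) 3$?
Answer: $5184$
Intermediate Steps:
$O = 9$ ($O = 3 \cdot 3 = 9$)
$f{\left(x \right)} = 8$ ($f{\left(x \right)} = 9 - 1 = 8$)
$\left(\left(\sqrt{17 - 17} - f{\left(-3 \right)}\right) + T\right)^{2} = \left(\left(\sqrt{17 - 17} - 8\right) - 64\right)^{2} = \left(\left(\sqrt{0} - 8\right) - 64\right)^{2} = \left(\left(0 - 8\right) - 64\right)^{2} = \left(-8 - 64\right)^{2} = \left(-72\right)^{2} = 5184$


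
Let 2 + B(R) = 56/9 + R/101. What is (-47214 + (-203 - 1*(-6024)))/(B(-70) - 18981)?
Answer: 37626237/17250521 ≈ 2.1812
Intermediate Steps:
B(R) = 38/9 + R/101 (B(R) = -2 + (56/9 + R/101) = 38/9 + R/101)
(-47214 + (-203 - 1*(-6024)))/(B(-70) - 18981) = (-47214 + (-203 - 1*(-6024)))/((38/9 + (1/101)*(-70)) - 18981) = (-47214 + (-203 + 6024))/((38/9 - 70/101) - 18981) = (-47214 + 5821)/(3208/909 - 18981) = -41393/(-17250521/909) = -41393*(-909/17250521) = 37626237/17250521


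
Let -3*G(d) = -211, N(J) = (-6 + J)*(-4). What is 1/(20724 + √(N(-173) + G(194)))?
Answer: 62172/1288450169 - √7077/1288450169 ≈ 4.8188e-5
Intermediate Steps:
N(J) = 24 - 4*J
G(d) = 211/3 (G(d) = -⅓*(-211) = 211/3)
1/(20724 + √(N(-173) + G(194))) = 1/(20724 + √((24 - 4*(-173)) + 211/3)) = 1/(20724 + √((24 + 692) + 211/3)) = 1/(20724 + √(716 + 211/3)) = 1/(20724 + √(2359/3)) = 1/(20724 + √7077/3)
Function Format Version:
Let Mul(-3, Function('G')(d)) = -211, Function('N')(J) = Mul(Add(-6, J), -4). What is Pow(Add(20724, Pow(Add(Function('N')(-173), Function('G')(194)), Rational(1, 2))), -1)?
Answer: Add(Rational(62172, 1288450169), Mul(Rational(-1, 1288450169), Pow(7077, Rational(1, 2)))) ≈ 4.8188e-5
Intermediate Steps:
Function('N')(J) = Add(24, Mul(-4, J))
Function('G')(d) = Rational(211, 3) (Function('G')(d) = Mul(Rational(-1, 3), -211) = Rational(211, 3))
Pow(Add(20724, Pow(Add(Function('N')(-173), Function('G')(194)), Rational(1, 2))), -1) = Pow(Add(20724, Pow(Add(Add(24, Mul(-4, -173)), Rational(211, 3)), Rational(1, 2))), -1) = Pow(Add(20724, Pow(Add(Add(24, 692), Rational(211, 3)), Rational(1, 2))), -1) = Pow(Add(20724, Pow(Add(716, Rational(211, 3)), Rational(1, 2))), -1) = Pow(Add(20724, Pow(Rational(2359, 3), Rational(1, 2))), -1) = Pow(Add(20724, Mul(Rational(1, 3), Pow(7077, Rational(1, 2)))), -1)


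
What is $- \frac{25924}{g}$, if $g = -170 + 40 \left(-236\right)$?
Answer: $\frac{12962}{4805} \approx 2.6976$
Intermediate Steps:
$g = -9610$ ($g = -170 - 9440 = -9610$)
$- \frac{25924}{g} = - \frac{25924}{-9610} = \left(-25924\right) \left(- \frac{1}{9610}\right) = \frac{12962}{4805}$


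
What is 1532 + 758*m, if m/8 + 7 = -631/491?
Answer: -23916140/491 ≈ -48709.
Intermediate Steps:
m = -32544/491 (m = -56 + 8*(-631/491) = -56 - 5048/491 = -32544/491 ≈ -66.281)
1532 + 758*m = 1532 + 758*(-32544/491) = 1532 - 24668352/491 = -23916140/491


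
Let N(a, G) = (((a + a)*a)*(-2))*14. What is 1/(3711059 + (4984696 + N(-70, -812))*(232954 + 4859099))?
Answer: 1/23985080588747 ≈ 4.1693e-14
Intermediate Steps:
N(a, G) = -56*a**2 (N(a, G) = (((2*a)*a)*(-2))*14 = ((2*a**2)*(-2))*14 = -4*a**2*14 = -56*a**2)
1/(3711059 + (4984696 + N(-70, -812))*(232954 + 4859099)) = 1/(3711059 + (4984696 - 56*(-70)**2)*(232954 + 4859099)) = 1/(3711059 + (4984696 - 56*4900)*5092053) = 1/(3711059 + (4984696 - 274400)*5092053) = 1/(3711059 + 4710296*5092053) = 1/(3711059 + 23985076877688) = 1/23985080588747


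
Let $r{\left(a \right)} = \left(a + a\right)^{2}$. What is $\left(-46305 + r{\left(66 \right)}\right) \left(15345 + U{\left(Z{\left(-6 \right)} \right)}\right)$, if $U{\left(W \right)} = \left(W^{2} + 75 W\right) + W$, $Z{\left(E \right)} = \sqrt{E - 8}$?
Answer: $-442774611 - 2194956 i \sqrt{14} \approx -4.4277 \cdot 10^{8} - 8.2128 \cdot 10^{6} i$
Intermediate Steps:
$Z{\left(E \right)} = \sqrt{-8 + E}$
$r{\left(a \right)} = 4 a^{2}$ ($r{\left(a \right)} = \left(2 a\right)^{2} = 4 a^{2}$)
$U{\left(W \right)} = W^{2} + 76 W$
$\left(-46305 + r{\left(66 \right)}\right) \left(15345 + U{\left(Z{\left(-6 \right)} \right)}\right) = \left(-46305 + 4 \cdot 66^{2}\right) \left(15345 + \sqrt{-8 - 6} \left(76 + \sqrt{-8 - 6}\right)\right) = \left(-46305 + 4 \cdot 4356\right) \left(15345 + \sqrt{-14} \left(76 + \sqrt{-14}\right)\right) = \left(-46305 + 17424\right) \left(15345 + i \sqrt{14} \left(76 + i \sqrt{14}\right)\right) = - 28881 \left(15345 + i \sqrt{14} \left(76 + i \sqrt{14}\right)\right) = -443178945 - 28881 i \sqrt{14} \left(76 + i \sqrt{14}\right)$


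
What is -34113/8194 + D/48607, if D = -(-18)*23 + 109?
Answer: -1653845129/398285758 ≈ -4.1524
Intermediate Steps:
D = 523 (D = -9*(-46) + 109 = 414 + 109 = 523)
-34113/8194 + D/48607 = -34113/8194 + 523/48607 = -1653845129/398285758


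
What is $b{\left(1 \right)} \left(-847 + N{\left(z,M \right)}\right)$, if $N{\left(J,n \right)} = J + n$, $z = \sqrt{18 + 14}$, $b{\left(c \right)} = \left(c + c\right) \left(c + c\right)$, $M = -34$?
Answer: $-3524 + 16 \sqrt{2} \approx -3501.4$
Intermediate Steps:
$b{\left(c \right)} = 4 c^{2}$ ($b{\left(c \right)} = 2 c 2 c = 4 c^{2}$)
$z = 4 \sqrt{2}$ ($z = \sqrt{32} = 4 \sqrt{2} \approx 5.6569$)
$b{\left(1 \right)} \left(-847 + N{\left(z,M \right)}\right) = 4 \cdot 1^{2} \left(-847 - \left(34 - 4 \sqrt{2}\right)\right) = 4 \cdot 1 \left(-847 - \left(34 - 4 \sqrt{2}\right)\right) = 4 \left(-881 + 4 \sqrt{2}\right) = -3524 + 16 \sqrt{2}$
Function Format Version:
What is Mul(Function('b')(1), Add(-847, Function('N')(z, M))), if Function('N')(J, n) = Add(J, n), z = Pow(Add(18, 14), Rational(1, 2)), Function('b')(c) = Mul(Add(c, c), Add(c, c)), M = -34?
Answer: Add(-3524, Mul(16, Pow(2, Rational(1, 2)))) ≈ -3501.4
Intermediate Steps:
Function('b')(c) = Mul(4, Pow(c, 2)) (Function('b')(c) = Mul(Mul(2, c), Mul(2, c)) = Mul(4, Pow(c, 2)))
z = Mul(4, Pow(2, Rational(1, 2))) (z = Pow(32, Rational(1, 2)) = Mul(4, Pow(2, Rational(1, 2))) ≈ 5.6569)
Mul(Function('b')(1), Add(-847, Function('N')(z, M))) = Mul(Mul(4, Pow(1, 2)), Add(-847, Add(Mul(4, Pow(2, Rational(1, 2))), -34))) = Mul(Mul(4, 1), Add(-847, Add(-34, Mul(4, Pow(2, Rational(1, 2)))))) = Mul(4, Add(-881, Mul(4, Pow(2, Rational(1, 2))))) = Add(-3524, Mul(16, Pow(2, Rational(1, 2))))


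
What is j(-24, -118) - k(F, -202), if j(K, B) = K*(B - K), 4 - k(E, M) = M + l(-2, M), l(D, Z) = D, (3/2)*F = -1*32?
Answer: 2048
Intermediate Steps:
F = -64/3 (F = 2*(-1*32)/3 = (⅔)*(-32) = -64/3 ≈ -21.333)
k(E, M) = 6 - M (k(E, M) = 4 - (M - 2) = 4 - (-2 + M) = 4 + (2 - M) = 6 - M)
j(-24, -118) - k(F, -202) = -24*(-118 - 1*(-24)) - (6 - 1*(-202)) = -24*(-118 + 24) - (6 + 202) = -24*(-94) - 1*208 = 2256 - 208 = 2048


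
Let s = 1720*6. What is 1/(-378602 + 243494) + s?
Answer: 1394314559/135108 ≈ 10320.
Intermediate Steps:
s = 10320
1/(-378602 + 243494) + s = 1/(-378602 + 243494) + 10320 = 1/(-135108) + 10320 = -1/135108 + 10320 = 1394314559/135108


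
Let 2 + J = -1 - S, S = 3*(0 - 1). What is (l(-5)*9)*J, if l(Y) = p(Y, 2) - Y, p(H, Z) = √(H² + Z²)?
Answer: 0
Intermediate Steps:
S = -3 (S = 3*(-1) = -3)
l(Y) = √(4 + Y²) - Y (l(Y) = √(Y² + 2²) - Y = √(Y² + 4) - Y = √(4 + Y²) - Y)
J = 0 (J = -2 + (-1 - 1*(-3)) = -2 + (-1 + 3) = -2 + 2 = 0)
(l(-5)*9)*J = ((√(4 + (-5)²) - 1*(-5))*9)*0 = ((√(4 + 25) + 5)*9)*0 = ((√29 + 5)*9)*0 = ((5 + √29)*9)*0 = (45 + 9*√29)*0 = 0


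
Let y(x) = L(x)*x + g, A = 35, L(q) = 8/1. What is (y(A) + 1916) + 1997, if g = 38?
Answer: 4231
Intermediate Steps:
L(q) = 8 (L(q) = 8*1 = 8)
y(x) = 38 + 8*x (y(x) = 8*x + 38 = 38 + 8*x)
(y(A) + 1916) + 1997 = ((38 + 8*35) + 1916) + 1997 = ((38 + 280) + 1916) + 1997 = (318 + 1916) + 1997 = 2234 + 1997 = 4231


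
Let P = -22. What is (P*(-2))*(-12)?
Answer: -528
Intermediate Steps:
(P*(-2))*(-12) = -22*(-2)*(-12) = 44*(-12) = -528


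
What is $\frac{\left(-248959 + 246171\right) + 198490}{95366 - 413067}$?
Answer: $- \frac{195702}{317701} \approx -0.61599$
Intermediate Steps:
$\frac{\left(-248959 + 246171\right) + 198490}{95366 - 413067} = \frac{-2788 + 198490}{-317701} = 195702 \left(- \frac{1}{317701}\right) = - \frac{195702}{317701}$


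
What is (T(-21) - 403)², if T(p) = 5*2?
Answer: 154449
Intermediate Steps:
T(p) = 10
(T(-21) - 403)² = (10 - 403)² = (-393)² = 154449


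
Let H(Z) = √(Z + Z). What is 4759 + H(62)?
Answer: 4759 + 2*√31 ≈ 4770.1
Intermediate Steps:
H(Z) = √2*√Z (H(Z) = √(2*Z) = √2*√Z)
4759 + H(62) = 4759 + √2*√62 = 4759 + 2*√31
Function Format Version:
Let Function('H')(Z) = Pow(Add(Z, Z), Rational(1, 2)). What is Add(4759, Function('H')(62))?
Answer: Add(4759, Mul(2, Pow(31, Rational(1, 2)))) ≈ 4770.1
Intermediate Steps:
Function('H')(Z) = Mul(Pow(2, Rational(1, 2)), Pow(Z, Rational(1, 2))) (Function('H')(Z) = Pow(Mul(2, Z), Rational(1, 2)) = Mul(Pow(2, Rational(1, 2)), Pow(Z, Rational(1, 2))))
Add(4759, Function('H')(62)) = Add(4759, Mul(Pow(2, Rational(1, 2)), Pow(62, Rational(1, 2)))) = Add(4759, Mul(2, Pow(31, Rational(1, 2))))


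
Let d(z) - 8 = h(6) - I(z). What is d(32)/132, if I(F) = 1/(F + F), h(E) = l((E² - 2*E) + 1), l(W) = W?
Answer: 2111/8448 ≈ 0.24988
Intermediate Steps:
h(E) = 1 + E² - 2*E (h(E) = (E² - 2*E) + 1 = 1 + E² - 2*E)
I(F) = 1/(2*F)
d(z) = 33 - 1/(2*z) (d(z) = 8 + ((1 + 6² - 2*6) - 1/(2*z)) = 8 + ((1 + 36 - 12) - 1/(2*z)) = 8 + (25 - 1/(2*z)) = 33 - 1/(2*z))
d(32)/132 = (33 - ½/32)/132 = (33 - ½*1/32)*(1/132) = (33 - 1/64)*(1/132) = (2111/64)*(1/132) = 2111/8448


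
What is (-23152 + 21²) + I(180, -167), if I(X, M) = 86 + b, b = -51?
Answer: -22676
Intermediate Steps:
I(X, M) = 35 (I(X, M) = 86 - 51 = 35)
(-23152 + 21²) + I(180, -167) = (-23152 + 21²) + 35 = (-23152 + 441) + 35 = -22711 + 35 = -22676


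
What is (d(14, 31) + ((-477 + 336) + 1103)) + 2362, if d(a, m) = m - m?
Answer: 3324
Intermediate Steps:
d(a, m) = 0
(d(14, 31) + ((-477 + 336) + 1103)) + 2362 = (0 + ((-477 + 336) + 1103)) + 2362 = (0 + (-141 + 1103)) + 2362 = (0 + 962) + 2362 = 962 + 2362 = 3324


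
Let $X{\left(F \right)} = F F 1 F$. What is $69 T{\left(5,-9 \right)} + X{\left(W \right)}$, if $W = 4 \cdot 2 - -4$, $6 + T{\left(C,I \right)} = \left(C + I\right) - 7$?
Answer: $555$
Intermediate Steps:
$T{\left(C,I \right)} = -13 + C + I$ ($T{\left(C,I \right)} = -6 - \left(7 - C - I\right) = -6 + \left(-7 + C + I\right) = -13 + C + I$)
$W = 12$ ($W = 8 + 4 = 12$)
$X{\left(F \right)} = F^{3}$ ($X{\left(F \right)} = F^{2} \cdot 1 F = F^{2} F = F^{3}$)
$69 T{\left(5,-9 \right)} + X{\left(W \right)} = 69 \left(-13 + 5 - 9\right) + 12^{3} = 69 \left(-17\right) + 1728 = -1173 + 1728 = 555$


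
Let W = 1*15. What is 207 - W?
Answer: 192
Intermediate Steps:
W = 15
207 - W = 207 - 1*15 = 207 - 15 = 192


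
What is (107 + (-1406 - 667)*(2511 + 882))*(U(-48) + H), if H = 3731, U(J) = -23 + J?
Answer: -25742910120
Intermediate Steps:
(107 + (-1406 - 667)*(2511 + 882))*(U(-48) + H) = (107 + (-1406 - 667)*(2511 + 882))*((-23 - 48) + 3731) = (107 - 2073*3393)*(-71 + 3731) = (107 - 7033689)*3660 = -7033582*3660 = -25742910120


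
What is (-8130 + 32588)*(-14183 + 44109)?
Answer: 731930108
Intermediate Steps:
(-8130 + 32588)*(-14183 + 44109) = 24458*29926 = 731930108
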